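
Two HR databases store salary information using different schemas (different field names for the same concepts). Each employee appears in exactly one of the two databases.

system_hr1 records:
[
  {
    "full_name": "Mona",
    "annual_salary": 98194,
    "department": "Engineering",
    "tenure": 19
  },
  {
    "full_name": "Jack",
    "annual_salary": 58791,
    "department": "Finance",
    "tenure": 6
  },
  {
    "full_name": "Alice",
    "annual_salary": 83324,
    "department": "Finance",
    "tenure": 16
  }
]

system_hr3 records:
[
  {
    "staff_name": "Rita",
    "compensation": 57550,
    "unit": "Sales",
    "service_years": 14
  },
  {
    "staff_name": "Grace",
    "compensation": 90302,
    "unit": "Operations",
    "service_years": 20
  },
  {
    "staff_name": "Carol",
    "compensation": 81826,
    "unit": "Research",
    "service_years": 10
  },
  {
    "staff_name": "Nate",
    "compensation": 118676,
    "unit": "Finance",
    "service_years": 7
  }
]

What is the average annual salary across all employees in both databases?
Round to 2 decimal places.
84094.71

Schema mapping: "annual_salary" (system_hr1) = "compensation" (system_hr3) = annual salary

All salaries: [98194, 58791, 83324, 57550, 90302, 81826, 118676]
Sum: 588663
Count: 7
Average: 588663 / 7 = 84094.71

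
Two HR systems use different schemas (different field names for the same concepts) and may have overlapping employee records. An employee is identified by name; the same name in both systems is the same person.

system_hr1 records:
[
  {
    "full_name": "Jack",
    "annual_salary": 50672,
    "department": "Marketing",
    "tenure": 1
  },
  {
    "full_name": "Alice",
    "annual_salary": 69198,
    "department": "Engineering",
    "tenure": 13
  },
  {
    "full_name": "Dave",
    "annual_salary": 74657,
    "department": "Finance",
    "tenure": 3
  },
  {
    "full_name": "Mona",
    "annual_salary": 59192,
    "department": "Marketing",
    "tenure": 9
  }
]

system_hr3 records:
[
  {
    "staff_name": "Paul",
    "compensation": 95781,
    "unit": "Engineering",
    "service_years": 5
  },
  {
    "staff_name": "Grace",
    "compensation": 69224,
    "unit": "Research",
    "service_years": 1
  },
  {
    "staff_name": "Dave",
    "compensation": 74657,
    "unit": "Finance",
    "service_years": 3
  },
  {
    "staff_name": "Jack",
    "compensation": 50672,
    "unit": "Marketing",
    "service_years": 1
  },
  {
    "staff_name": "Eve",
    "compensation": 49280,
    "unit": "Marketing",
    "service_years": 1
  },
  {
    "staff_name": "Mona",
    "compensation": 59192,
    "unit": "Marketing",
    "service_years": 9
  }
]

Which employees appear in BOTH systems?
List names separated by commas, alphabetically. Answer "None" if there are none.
Dave, Jack, Mona

Schema mapping: "full_name" (system_hr1) = "staff_name" (system_hr3) = employee name

Names in system_hr1: ['Alice', 'Dave', 'Jack', 'Mona']
Names in system_hr3: ['Dave', 'Eve', 'Grace', 'Jack', 'Mona', 'Paul']

Intersection: ['Dave', 'Jack', 'Mona']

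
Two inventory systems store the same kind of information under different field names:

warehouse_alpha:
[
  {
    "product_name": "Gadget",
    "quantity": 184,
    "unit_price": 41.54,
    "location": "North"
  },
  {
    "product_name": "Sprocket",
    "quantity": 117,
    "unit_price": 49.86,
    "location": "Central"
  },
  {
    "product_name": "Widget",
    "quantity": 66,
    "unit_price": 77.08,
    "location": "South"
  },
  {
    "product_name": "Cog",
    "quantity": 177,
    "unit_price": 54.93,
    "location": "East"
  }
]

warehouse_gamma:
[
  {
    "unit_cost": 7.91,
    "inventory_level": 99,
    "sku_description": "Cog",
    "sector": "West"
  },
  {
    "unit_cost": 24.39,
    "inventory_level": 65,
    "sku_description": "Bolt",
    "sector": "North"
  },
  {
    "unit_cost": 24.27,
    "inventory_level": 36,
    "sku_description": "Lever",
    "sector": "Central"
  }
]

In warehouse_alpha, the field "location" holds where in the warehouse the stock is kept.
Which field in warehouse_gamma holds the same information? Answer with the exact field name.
sector

In warehouse_alpha, "location" holds where in the warehouse the stock is kept.
The fields in warehouse_gamma are: "unit_cost", "inventory_level", "sku_description", "sector".
"sector" is the match: the name refers to the same concept and its values are area labels (e.g. 'Central', 'North').
The other fields ("unit_cost", "inventory_level", "sku_description") hold different kinds of data.

So "location" in warehouse_alpha corresponds to "sector" in warehouse_gamma.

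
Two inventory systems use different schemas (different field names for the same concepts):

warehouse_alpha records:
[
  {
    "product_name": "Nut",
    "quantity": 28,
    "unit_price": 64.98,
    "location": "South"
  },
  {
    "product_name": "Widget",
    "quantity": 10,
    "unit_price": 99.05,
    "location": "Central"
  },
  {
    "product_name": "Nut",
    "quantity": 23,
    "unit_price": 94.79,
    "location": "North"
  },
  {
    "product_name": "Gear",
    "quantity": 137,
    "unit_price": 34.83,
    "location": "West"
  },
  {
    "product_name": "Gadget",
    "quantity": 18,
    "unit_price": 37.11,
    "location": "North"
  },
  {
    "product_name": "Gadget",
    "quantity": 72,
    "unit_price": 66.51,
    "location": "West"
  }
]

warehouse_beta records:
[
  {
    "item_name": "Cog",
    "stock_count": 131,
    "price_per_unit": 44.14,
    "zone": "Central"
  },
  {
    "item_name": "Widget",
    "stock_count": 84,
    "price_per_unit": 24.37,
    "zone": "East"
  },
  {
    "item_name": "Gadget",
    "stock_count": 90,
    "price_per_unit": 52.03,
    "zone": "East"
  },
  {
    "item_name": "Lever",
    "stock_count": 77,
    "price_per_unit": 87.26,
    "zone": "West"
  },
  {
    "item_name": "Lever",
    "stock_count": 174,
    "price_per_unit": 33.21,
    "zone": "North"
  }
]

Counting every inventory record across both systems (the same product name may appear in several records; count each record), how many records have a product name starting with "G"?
4

Schema mapping: "product_name" (warehouse_alpha) = "item_name" (warehouse_beta) = product name

Records with product name starting with "G" in warehouse_alpha: 3
Records with product name starting with "G" in warehouse_beta: 1

Total: 3 + 1 = 4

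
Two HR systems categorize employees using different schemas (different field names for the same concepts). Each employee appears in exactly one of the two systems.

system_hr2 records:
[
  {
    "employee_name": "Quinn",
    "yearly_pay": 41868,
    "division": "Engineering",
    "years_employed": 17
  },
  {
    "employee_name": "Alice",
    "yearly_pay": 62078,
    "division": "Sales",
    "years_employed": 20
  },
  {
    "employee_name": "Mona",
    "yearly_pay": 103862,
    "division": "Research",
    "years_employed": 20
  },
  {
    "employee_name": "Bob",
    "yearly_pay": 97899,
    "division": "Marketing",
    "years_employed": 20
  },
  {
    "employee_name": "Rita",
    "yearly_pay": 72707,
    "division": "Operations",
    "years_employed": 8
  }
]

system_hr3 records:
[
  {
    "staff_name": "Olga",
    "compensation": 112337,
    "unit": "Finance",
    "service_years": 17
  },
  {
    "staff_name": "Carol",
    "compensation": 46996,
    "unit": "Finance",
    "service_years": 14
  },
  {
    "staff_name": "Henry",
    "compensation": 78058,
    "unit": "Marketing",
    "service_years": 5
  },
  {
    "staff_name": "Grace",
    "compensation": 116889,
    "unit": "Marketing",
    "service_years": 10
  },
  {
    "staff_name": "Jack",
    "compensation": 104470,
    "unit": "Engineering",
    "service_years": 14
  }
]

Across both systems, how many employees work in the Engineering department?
2

Schema mapping: "division" (system_hr2) = "unit" (system_hr3) = department

Engineering employees in system_hr2: 1
Engineering employees in system_hr3: 1

Total in Engineering: 1 + 1 = 2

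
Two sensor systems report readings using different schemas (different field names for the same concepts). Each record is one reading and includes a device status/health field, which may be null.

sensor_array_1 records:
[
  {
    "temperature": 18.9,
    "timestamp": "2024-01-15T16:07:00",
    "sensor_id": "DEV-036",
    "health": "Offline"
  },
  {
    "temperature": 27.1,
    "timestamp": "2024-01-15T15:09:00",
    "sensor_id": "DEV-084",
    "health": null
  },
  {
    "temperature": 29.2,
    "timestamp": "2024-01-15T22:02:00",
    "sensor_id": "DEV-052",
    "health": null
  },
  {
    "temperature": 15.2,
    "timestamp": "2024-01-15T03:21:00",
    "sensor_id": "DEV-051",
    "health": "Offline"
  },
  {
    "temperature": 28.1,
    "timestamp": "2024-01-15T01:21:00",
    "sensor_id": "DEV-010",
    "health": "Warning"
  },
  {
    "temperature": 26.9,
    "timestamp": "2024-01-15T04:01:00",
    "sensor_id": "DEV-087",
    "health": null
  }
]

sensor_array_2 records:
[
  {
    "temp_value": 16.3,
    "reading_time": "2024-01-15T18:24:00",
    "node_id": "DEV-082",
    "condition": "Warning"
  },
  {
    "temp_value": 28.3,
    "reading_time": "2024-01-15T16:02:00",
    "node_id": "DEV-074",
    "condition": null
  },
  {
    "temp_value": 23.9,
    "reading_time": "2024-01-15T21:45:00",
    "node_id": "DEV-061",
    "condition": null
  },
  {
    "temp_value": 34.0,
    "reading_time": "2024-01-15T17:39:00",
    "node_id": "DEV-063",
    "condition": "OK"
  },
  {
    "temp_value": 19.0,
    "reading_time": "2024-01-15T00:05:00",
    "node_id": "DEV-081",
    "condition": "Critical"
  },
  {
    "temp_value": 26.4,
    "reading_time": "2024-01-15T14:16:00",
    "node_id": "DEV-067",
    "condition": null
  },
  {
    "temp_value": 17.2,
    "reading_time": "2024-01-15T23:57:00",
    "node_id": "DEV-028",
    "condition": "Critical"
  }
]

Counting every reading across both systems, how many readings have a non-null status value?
7

Schema mapping: "health" (sensor_array_1) = "condition" (sensor_array_2) = status

Non-null in sensor_array_1: 3
Non-null in sensor_array_2: 4

Total non-null: 3 + 4 = 7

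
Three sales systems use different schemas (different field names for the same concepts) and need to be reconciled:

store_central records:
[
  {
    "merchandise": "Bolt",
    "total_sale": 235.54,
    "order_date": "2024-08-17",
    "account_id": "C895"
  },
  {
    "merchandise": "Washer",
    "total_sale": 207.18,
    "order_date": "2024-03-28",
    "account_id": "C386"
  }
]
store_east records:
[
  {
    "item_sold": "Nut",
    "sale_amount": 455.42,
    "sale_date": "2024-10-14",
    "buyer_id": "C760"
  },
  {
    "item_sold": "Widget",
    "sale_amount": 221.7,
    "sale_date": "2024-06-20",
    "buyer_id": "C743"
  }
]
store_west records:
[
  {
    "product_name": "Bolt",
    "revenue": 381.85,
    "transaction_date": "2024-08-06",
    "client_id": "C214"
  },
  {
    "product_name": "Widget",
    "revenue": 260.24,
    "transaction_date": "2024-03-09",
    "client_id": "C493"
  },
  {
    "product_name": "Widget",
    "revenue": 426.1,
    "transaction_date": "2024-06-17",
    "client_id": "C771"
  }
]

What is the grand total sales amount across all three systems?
2188.03

Schema reconciliation - all amount fields map to sale amount:

store_central (total_sale): 442.72
store_east (sale_amount): 677.12
store_west (revenue): 1068.19

Grand total: 2188.03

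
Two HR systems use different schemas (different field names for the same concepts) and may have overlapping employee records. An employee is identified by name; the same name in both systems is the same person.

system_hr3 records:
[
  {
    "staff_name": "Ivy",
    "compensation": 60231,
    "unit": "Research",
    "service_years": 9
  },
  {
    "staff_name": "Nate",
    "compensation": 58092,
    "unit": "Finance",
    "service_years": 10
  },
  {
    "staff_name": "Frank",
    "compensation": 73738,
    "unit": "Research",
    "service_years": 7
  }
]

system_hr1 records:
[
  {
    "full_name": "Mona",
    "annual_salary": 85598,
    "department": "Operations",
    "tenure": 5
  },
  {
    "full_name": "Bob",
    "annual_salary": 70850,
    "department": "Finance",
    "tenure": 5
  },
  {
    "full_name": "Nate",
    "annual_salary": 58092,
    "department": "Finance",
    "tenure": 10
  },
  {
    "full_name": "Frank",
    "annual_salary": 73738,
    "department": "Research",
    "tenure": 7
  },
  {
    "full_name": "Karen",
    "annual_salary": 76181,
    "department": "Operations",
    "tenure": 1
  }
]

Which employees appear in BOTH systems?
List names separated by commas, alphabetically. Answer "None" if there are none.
Frank, Nate

Schema mapping: "staff_name" (system_hr3) = "full_name" (system_hr1) = employee name

Names in system_hr3: ['Frank', 'Ivy', 'Nate']
Names in system_hr1: ['Bob', 'Frank', 'Karen', 'Mona', 'Nate']

Intersection: ['Frank', 'Nate']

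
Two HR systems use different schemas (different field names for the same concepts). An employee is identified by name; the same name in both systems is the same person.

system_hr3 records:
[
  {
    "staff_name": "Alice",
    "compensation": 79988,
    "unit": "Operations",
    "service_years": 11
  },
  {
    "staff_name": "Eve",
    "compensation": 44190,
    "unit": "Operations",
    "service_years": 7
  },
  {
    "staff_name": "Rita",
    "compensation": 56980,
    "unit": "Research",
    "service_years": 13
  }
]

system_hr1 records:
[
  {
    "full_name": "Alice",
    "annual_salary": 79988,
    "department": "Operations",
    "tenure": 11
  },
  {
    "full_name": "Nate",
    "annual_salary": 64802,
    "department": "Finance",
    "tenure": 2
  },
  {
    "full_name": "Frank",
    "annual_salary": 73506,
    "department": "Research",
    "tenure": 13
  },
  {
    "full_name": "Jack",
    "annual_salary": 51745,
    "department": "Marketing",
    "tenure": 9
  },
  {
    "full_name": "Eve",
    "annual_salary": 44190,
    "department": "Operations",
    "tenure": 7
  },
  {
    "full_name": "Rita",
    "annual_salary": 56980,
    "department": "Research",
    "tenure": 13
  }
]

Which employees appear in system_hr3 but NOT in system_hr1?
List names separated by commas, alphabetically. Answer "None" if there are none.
None

Schema mapping: "staff_name" (system_hr3) = "full_name" (system_hr1) = employee name

Names in system_hr3: ['Alice', 'Eve', 'Rita']
Names in system_hr1: ['Alice', 'Eve', 'Frank', 'Jack', 'Nate', 'Rita']

In system_hr3 but not system_hr1: None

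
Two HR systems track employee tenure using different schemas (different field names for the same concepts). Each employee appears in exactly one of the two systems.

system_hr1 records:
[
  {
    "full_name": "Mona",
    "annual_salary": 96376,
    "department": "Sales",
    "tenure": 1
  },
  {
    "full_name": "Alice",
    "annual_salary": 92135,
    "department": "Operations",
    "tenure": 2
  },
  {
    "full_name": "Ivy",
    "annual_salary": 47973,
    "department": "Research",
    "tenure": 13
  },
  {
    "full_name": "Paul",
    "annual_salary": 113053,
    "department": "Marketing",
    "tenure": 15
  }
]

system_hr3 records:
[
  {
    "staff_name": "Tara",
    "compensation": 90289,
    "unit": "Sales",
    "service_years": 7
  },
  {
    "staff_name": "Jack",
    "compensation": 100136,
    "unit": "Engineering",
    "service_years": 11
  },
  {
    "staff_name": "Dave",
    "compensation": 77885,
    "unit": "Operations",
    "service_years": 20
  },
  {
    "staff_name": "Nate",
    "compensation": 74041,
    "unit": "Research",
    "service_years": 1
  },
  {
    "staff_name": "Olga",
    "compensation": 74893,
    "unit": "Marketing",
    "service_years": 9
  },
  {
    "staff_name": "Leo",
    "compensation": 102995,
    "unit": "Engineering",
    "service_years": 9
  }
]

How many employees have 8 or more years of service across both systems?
6

Reconcile schemas: "tenure" (system_hr1) = "service_years" (system_hr3) = years of service

From system_hr1: 2 employees with >= 8 years
From system_hr3: 4 employees with >= 8 years

Total: 2 + 4 = 6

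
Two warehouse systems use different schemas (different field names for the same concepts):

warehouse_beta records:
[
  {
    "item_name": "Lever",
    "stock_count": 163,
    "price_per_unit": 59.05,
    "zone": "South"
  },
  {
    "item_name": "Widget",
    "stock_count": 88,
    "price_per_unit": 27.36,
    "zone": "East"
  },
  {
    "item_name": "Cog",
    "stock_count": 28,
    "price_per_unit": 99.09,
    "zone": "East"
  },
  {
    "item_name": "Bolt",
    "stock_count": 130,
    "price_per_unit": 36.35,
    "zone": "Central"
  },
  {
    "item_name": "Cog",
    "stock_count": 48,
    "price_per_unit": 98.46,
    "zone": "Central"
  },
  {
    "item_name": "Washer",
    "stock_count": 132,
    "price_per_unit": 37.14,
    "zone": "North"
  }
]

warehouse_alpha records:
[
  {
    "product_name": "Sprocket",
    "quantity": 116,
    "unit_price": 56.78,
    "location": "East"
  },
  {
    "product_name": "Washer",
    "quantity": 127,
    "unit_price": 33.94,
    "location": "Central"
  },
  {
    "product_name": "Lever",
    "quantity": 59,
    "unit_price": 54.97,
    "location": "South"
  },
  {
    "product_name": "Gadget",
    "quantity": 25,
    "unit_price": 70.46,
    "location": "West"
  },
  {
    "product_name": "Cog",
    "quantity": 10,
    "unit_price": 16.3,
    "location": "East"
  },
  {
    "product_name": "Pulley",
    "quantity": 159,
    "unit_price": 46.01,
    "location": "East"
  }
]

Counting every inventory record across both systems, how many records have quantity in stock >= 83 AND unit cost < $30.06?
1

Schema mappings:
- "stock_count" (warehouse_beta) = "quantity" (warehouse_alpha) = quantity
- "price_per_unit" (warehouse_beta) = "unit_price" (warehouse_alpha) = unit cost

Records meeting both conditions in warehouse_beta: 1
Records meeting both conditions in warehouse_alpha: 0

Total: 1 + 0 = 1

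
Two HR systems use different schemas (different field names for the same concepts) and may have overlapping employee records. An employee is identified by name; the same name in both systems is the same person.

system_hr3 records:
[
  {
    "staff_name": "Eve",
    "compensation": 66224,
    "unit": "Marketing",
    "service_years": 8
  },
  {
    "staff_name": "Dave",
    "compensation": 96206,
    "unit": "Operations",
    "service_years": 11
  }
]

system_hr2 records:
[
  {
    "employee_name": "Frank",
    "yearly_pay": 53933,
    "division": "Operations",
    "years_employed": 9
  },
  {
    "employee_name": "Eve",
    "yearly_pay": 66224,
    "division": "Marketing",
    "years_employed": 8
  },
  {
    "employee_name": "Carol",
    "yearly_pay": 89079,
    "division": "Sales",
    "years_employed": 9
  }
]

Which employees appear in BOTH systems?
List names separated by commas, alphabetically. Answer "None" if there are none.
Eve

Schema mapping: "staff_name" (system_hr3) = "employee_name" (system_hr2) = employee name

Names in system_hr3: ['Dave', 'Eve']
Names in system_hr2: ['Carol', 'Eve', 'Frank']

Intersection: ['Eve']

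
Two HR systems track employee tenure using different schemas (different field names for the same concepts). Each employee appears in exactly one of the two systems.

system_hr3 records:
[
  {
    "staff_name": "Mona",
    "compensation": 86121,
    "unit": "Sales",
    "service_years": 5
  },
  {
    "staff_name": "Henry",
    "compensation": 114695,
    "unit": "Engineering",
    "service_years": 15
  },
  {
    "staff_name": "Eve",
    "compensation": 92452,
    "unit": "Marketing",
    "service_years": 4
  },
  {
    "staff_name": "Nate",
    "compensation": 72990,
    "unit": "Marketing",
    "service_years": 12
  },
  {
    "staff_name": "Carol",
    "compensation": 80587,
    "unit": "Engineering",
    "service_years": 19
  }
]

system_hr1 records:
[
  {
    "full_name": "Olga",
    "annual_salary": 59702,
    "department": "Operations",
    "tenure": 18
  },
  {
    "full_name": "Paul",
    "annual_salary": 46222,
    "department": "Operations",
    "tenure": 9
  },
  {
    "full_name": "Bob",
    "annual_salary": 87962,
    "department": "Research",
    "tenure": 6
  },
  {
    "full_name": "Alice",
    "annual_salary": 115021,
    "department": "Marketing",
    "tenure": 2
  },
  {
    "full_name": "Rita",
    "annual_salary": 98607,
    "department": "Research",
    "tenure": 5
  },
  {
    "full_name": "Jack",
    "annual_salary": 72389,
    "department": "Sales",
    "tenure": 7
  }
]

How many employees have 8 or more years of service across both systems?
5

Reconcile schemas: "service_years" (system_hr3) = "tenure" (system_hr1) = years of service

From system_hr3: 3 employees with >= 8 years
From system_hr1: 2 employees with >= 8 years

Total: 3 + 2 = 5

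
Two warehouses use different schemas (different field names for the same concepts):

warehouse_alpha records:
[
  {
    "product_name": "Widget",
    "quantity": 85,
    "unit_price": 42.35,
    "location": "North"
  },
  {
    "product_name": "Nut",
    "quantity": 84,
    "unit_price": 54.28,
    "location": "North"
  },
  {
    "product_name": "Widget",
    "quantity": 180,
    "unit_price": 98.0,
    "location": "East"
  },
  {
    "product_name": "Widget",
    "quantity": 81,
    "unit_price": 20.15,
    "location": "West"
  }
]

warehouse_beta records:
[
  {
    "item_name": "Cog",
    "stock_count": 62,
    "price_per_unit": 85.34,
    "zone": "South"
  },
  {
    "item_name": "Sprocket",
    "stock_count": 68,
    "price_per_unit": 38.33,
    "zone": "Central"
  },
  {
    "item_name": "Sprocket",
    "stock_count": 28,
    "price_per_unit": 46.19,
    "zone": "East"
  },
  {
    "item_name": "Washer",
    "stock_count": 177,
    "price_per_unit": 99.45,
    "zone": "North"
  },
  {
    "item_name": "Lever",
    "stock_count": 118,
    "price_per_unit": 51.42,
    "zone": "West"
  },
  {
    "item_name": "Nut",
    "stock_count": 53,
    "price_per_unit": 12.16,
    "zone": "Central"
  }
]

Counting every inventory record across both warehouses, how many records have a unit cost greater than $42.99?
6

Schema mapping: "unit_price" (warehouse_alpha) = "price_per_unit" (warehouse_beta) = unit cost

Records > $42.99 in warehouse_alpha: 2
Records > $42.99 in warehouse_beta: 4

Total count: 2 + 4 = 6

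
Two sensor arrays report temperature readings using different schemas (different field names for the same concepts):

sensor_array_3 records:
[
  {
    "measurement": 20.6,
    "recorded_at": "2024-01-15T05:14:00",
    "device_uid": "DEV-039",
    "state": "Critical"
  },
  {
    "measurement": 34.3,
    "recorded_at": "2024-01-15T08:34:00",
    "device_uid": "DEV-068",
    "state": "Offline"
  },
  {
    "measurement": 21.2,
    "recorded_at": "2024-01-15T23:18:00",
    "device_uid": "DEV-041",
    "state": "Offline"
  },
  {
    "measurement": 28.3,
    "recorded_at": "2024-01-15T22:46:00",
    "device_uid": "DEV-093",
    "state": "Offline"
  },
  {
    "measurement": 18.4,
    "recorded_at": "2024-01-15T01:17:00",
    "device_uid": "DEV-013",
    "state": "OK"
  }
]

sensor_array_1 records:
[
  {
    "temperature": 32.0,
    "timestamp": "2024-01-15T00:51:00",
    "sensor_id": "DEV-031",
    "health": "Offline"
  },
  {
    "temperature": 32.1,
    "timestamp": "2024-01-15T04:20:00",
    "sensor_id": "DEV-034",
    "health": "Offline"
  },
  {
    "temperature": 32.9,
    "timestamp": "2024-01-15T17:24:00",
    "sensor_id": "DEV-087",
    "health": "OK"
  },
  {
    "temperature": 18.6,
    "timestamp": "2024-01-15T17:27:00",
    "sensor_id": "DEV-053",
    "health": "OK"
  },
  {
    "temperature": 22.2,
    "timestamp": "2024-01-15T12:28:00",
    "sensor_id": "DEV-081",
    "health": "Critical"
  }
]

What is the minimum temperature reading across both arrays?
18.4

Schema mapping: "measurement" (sensor_array_3) = "temperature" (sensor_array_1) = temperature reading

Minimum in sensor_array_3: 18.4
Minimum in sensor_array_1: 18.6

Overall minimum: min(18.4, 18.6) = 18.4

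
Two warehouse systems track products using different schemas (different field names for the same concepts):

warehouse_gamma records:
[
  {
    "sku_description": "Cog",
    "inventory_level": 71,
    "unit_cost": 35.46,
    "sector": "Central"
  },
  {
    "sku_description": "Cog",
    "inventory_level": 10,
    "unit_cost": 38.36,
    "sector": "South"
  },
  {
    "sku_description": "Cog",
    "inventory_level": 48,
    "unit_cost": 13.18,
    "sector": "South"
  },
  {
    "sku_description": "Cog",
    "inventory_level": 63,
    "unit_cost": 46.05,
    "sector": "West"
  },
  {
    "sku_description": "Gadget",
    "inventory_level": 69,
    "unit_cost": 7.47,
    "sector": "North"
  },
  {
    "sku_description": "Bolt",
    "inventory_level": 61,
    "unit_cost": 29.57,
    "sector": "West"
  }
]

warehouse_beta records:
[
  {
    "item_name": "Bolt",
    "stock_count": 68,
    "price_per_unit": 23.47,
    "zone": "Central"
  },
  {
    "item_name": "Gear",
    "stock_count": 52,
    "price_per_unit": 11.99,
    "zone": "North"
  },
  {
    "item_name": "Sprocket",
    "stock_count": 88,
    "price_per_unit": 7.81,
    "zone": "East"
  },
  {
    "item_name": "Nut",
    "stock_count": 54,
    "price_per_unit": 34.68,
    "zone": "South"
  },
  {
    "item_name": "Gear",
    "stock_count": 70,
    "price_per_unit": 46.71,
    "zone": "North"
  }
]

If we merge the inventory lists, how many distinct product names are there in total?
6

Schema mapping: "sku_description" (warehouse_gamma) = "item_name" (warehouse_beta) = product name

Products in warehouse_gamma: ['Bolt', 'Cog', 'Gadget']
Products in warehouse_beta: ['Bolt', 'Gear', 'Nut', 'Sprocket']

Union (unique products): ['Bolt', 'Cog', 'Gadget', 'Gear', 'Nut', 'Sprocket']
Count: 6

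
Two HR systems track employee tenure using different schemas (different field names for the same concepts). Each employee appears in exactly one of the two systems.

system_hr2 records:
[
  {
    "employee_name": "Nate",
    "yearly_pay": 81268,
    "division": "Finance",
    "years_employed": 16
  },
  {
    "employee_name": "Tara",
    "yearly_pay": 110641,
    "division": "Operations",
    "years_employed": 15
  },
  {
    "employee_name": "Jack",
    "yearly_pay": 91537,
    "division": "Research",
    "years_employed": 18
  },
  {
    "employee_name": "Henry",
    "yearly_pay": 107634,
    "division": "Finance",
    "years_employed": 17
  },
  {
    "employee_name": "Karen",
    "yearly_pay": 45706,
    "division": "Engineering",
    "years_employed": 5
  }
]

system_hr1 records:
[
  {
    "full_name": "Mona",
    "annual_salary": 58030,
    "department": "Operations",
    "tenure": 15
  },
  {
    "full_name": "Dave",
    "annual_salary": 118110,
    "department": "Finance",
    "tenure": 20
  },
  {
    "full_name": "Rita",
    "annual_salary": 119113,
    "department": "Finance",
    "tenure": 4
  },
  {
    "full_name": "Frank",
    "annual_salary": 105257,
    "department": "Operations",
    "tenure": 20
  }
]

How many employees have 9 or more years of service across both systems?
7

Reconcile schemas: "years_employed" (system_hr2) = "tenure" (system_hr1) = years of service

From system_hr2: 4 employees with >= 9 years
From system_hr1: 3 employees with >= 9 years

Total: 4 + 3 = 7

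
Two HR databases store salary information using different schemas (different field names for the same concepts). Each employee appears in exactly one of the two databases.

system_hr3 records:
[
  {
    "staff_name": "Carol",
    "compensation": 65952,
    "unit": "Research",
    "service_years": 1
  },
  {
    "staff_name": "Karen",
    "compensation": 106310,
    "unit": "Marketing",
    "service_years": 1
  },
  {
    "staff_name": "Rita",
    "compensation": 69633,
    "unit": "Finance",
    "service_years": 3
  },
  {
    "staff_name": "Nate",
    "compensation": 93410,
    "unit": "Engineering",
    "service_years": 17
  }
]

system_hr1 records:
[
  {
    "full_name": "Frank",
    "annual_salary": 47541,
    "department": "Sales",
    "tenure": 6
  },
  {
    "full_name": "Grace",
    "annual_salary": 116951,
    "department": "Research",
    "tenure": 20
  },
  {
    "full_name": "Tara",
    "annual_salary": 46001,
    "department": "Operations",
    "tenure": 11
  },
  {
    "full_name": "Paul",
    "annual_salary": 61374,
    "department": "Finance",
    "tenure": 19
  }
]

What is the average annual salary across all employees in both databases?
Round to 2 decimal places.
75896.50

Schema mapping: "compensation" (system_hr3) = "annual_salary" (system_hr1) = annual salary

All salaries: [65952, 106310, 69633, 93410, 47541, 116951, 46001, 61374]
Sum: 607172
Count: 8
Average: 607172 / 8 = 75896.50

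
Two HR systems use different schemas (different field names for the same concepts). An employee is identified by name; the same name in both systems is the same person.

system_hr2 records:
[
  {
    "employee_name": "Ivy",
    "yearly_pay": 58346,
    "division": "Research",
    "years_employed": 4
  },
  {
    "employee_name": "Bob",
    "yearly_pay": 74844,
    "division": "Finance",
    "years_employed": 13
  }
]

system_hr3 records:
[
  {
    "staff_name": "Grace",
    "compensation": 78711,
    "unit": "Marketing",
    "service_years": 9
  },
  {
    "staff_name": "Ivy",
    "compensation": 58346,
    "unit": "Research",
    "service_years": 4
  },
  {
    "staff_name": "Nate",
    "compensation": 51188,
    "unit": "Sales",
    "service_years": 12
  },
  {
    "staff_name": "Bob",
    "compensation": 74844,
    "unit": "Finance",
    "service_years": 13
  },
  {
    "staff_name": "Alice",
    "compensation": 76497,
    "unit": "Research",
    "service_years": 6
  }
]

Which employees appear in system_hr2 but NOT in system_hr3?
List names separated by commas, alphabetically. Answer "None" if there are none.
None

Schema mapping: "employee_name" (system_hr2) = "staff_name" (system_hr3) = employee name

Names in system_hr2: ['Bob', 'Ivy']
Names in system_hr3: ['Alice', 'Bob', 'Grace', 'Ivy', 'Nate']

In system_hr2 but not system_hr3: None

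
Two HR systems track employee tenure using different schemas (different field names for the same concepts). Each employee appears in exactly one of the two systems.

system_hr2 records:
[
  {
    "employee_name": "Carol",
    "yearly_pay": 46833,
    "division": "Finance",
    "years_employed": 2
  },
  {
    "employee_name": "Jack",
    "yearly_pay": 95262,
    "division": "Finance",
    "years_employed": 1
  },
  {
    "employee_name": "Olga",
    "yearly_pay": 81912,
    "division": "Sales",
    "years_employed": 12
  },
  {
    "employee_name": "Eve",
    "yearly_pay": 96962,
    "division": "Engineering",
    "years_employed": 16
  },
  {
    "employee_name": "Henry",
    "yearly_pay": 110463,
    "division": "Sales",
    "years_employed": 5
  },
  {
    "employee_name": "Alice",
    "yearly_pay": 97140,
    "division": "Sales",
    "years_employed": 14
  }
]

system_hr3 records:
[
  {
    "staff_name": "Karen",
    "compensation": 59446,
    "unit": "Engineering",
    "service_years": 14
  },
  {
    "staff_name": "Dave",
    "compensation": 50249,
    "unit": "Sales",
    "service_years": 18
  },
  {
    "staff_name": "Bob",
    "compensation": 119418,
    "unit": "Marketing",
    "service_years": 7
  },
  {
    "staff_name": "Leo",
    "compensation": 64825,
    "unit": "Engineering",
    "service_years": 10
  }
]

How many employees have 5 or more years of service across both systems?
8

Reconcile schemas: "years_employed" (system_hr2) = "service_years" (system_hr3) = years of service

From system_hr2: 4 employees with >= 5 years
From system_hr3: 4 employees with >= 5 years

Total: 4 + 4 = 8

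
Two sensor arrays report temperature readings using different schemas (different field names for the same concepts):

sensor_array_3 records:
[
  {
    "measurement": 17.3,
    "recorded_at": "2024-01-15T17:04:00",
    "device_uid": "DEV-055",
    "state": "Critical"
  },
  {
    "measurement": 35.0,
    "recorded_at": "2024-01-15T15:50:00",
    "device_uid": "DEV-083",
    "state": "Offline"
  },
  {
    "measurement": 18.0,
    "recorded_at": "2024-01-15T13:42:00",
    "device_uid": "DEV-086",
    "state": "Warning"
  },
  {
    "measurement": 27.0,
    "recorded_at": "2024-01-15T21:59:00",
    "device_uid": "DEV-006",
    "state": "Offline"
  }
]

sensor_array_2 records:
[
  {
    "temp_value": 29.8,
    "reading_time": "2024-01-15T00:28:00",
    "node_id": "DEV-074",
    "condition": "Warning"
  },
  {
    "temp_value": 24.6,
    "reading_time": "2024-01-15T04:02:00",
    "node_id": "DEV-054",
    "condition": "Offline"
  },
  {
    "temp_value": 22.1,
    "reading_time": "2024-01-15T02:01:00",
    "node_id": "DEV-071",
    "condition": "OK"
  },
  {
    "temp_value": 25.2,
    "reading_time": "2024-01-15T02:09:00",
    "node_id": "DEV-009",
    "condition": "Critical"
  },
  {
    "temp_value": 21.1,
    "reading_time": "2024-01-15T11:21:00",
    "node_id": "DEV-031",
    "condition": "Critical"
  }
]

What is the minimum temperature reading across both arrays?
17.3

Schema mapping: "measurement" (sensor_array_3) = "temp_value" (sensor_array_2) = temperature reading

Minimum in sensor_array_3: 17.3
Minimum in sensor_array_2: 21.1

Overall minimum: min(17.3, 21.1) = 17.3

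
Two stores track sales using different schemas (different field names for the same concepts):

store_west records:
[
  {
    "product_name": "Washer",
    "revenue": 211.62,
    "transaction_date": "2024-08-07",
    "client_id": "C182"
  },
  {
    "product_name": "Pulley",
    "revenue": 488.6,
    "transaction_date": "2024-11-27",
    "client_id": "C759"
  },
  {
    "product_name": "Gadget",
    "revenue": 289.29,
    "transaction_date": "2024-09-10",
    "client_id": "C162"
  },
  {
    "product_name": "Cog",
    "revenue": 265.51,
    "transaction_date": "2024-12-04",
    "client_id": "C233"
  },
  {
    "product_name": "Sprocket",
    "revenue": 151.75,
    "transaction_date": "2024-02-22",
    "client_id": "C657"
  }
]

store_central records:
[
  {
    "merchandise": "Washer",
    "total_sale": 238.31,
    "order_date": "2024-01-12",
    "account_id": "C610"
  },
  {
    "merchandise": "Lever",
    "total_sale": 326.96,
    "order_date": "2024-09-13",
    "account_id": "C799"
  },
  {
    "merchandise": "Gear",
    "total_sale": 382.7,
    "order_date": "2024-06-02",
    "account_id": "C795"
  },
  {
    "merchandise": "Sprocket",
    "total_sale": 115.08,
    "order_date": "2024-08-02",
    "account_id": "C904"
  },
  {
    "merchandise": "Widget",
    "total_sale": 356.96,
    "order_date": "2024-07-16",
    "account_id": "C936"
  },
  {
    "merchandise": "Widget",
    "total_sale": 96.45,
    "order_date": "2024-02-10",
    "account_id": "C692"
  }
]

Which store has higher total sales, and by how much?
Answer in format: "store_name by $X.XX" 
store_central by $109.69

Schema mapping: "revenue" (store_west) = "total_sale" (store_central) = sale amount

Total for store_west: 1406.77
Total for store_central: 1516.46

Difference: |1406.77 - 1516.46| = 109.69
store_central has higher sales by $109.69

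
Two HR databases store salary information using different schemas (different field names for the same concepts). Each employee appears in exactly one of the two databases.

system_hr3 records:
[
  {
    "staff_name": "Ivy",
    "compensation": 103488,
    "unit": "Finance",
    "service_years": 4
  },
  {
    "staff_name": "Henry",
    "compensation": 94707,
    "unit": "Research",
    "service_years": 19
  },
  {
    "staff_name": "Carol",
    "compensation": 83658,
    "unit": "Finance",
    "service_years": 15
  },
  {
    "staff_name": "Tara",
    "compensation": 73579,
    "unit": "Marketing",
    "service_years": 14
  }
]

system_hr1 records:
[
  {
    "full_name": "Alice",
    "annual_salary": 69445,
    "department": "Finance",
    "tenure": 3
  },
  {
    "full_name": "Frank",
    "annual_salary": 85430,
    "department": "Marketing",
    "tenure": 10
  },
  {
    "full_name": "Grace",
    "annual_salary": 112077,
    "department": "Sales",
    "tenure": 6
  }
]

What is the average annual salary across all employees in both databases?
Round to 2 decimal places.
88912.00

Schema mapping: "compensation" (system_hr3) = "annual_salary" (system_hr1) = annual salary

All salaries: [103488, 94707, 83658, 73579, 69445, 85430, 112077]
Sum: 622384
Count: 7
Average: 622384 / 7 = 88912.00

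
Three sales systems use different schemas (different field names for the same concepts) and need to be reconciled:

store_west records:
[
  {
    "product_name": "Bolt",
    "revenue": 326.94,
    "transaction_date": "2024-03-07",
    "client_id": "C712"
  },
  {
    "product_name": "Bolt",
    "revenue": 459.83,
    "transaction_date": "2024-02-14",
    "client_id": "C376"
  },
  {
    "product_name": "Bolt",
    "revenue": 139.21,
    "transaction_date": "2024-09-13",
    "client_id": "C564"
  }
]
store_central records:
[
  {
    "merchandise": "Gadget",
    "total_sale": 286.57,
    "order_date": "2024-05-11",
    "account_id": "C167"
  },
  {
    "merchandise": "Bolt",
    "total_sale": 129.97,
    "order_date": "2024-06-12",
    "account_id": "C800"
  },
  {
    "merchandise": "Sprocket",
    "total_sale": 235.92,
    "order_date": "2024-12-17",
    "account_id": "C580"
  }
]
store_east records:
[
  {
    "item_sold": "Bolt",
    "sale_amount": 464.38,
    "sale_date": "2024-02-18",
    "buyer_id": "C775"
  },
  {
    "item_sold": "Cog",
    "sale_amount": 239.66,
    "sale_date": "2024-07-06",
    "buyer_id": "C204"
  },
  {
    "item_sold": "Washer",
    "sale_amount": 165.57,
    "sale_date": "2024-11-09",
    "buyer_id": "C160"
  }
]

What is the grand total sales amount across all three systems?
2448.05

Schema reconciliation - all amount fields map to sale amount:

store_west (revenue): 925.98
store_central (total_sale): 652.46
store_east (sale_amount): 869.61

Grand total: 2448.05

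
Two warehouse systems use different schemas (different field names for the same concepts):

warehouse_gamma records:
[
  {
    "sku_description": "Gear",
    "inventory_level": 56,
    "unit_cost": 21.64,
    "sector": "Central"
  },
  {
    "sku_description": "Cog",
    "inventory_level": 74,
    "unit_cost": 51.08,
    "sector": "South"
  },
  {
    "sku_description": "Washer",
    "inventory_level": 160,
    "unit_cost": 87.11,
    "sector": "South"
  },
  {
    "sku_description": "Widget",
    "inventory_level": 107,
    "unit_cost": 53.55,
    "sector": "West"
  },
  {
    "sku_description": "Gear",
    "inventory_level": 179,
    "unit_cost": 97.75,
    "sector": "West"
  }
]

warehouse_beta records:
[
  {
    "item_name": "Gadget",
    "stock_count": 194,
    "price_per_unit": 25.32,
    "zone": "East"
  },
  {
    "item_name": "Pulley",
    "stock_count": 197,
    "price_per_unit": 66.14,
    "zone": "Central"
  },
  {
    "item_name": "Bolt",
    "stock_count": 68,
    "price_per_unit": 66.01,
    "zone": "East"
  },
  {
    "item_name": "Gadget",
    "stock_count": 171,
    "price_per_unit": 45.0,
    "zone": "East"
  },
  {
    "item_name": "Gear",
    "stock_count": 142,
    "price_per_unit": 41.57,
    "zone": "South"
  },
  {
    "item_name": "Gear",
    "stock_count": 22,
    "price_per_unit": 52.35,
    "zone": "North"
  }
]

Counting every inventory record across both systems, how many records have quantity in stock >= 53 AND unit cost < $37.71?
2

Schema mappings:
- "inventory_level" (warehouse_gamma) = "stock_count" (warehouse_beta) = quantity
- "unit_cost" (warehouse_gamma) = "price_per_unit" (warehouse_beta) = unit cost

Records meeting both conditions in warehouse_gamma: 1
Records meeting both conditions in warehouse_beta: 1

Total: 1 + 1 = 2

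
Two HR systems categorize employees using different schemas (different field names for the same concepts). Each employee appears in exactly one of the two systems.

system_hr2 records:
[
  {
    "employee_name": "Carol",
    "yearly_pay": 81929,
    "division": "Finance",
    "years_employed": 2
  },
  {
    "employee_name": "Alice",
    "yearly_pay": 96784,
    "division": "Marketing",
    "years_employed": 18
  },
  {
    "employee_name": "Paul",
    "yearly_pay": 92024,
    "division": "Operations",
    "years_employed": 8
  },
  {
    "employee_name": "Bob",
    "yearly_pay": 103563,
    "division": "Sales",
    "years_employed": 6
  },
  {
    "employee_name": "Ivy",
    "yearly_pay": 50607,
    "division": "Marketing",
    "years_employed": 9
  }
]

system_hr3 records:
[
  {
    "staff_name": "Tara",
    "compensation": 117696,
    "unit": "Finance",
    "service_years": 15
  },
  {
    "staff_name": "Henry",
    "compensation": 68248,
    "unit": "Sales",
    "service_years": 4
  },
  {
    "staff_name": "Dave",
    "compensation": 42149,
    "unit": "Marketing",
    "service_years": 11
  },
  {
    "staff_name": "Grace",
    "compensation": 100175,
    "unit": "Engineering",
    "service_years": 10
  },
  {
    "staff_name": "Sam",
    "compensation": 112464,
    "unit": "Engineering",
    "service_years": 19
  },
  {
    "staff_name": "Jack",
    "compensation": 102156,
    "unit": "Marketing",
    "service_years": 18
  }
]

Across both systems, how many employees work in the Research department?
0

Schema mapping: "division" (system_hr2) = "unit" (system_hr3) = department

Research employees in system_hr2: 0
Research employees in system_hr3: 0

Total in Research: 0 + 0 = 0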